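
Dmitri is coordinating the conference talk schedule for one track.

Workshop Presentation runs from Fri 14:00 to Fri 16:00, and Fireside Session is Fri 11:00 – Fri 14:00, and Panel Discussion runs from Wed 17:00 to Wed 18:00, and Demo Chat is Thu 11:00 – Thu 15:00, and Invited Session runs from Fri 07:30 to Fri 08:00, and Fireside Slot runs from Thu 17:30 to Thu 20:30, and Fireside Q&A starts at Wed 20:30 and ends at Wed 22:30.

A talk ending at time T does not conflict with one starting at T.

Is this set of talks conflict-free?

Sorted by start: Panel Discussion, Fireside Q&A, Demo Chat, Fireside Slot, Invited Session, Fireside Session, Workshop Presentation.
Fireside Q&A starts after Panel Discussion ends, so Panel Discussion has no further overlaps.
Demo Chat starts after Fireside Q&A ends, so Fireside Q&A has no further overlaps.
Fireside Slot starts after Demo Chat ends, so Demo Chat has no further overlaps.
Invited Session starts after Fireside Slot ends, so Fireside Slot has no further overlaps.
Fireside Session starts after Invited Session ends, so Invited Session has no further overlaps.
Workshop Presentation starts exactly when Fireside Session ends (back-to-back, no overlap).
Every pair is clear; the schedule has no overlaps.

Yes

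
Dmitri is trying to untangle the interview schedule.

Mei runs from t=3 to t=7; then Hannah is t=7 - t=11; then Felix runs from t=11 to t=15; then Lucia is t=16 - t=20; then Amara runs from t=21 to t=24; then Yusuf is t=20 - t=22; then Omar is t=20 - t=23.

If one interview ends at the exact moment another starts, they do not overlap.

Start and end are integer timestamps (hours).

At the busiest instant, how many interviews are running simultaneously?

Sort all start/end points and keep a running count:
t=3 start Mei → 1
t=7 end Mei → 0
t=7 start Hannah → 1
t=11 end Hannah → 0
t=11 start Felix → 1
t=15 end Felix → 0
t=16 start Lucia → 1
t=20 end Lucia → 0
t=20 start Omar → 1
t=20 start Yusuf → 2
t=21 start Amara → 3
t=22 end Yusuf → 2
t=23 end Omar → 1
t=24 end Amara → 0
Peak is 3, at t=21 (Amara, Omar, Yusuf).

3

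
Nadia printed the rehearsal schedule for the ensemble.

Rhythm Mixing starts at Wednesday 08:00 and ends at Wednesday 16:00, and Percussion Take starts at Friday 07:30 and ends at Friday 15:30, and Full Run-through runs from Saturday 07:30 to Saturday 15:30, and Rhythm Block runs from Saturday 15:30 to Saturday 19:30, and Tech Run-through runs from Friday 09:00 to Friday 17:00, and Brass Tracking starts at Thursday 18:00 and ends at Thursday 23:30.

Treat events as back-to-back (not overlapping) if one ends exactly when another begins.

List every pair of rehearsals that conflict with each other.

Sorted by start: Rhythm Mixing, Brass Tracking, Percussion Take, Tech Run-through, Full Run-through, Rhythm Block.
Brass Tracking starts after Rhythm Mixing ends, so nothing later overlaps Rhythm Mixing either.
Percussion Take starts after Brass Tracking ends, so nothing later overlaps Brass Tracking either.
Tech Run-through starts before Percussion Take ends → Percussion Take and Tech Run-through overlap.
Full Run-through starts after Percussion Take ends, so nothing later overlaps Percussion Take either.
Full Run-through starts after Tech Run-through ends, so nothing later overlaps Tech Run-through either.
Rhythm Block starts exactly when Full Run-through ends (back-to-back, no overlap).

Percussion Take & Tech Run-through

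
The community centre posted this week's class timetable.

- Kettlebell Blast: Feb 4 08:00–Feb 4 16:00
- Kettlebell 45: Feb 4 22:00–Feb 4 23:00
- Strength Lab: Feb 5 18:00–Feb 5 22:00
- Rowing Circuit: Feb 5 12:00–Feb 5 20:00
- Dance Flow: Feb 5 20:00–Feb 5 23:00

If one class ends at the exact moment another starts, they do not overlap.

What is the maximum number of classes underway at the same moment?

2

Sweep the timeline, counting +1 at each start and −1 at each end (ends before starts at a tie):
Feb 4 08:00 start Kettlebell Blast → 1
Feb 4 16:00 end Kettlebell Blast → 0
Feb 4 22:00 start Kettlebell 45 → 1
Feb 4 23:00 end Kettlebell 45 → 0
Feb 5 12:00 start Rowing Circuit → 1
Feb 5 18:00 start Strength Lab → 2
Feb 5 20:00 end Rowing Circuit → 1
Feb 5 20:00 start Dance Flow → 2
Feb 5 22:00 end Strength Lab → 1
Feb 5 23:00 end Dance Flow → 0
Peak is 2, at Feb 5 18:00 (Rowing Circuit, Strength Lab).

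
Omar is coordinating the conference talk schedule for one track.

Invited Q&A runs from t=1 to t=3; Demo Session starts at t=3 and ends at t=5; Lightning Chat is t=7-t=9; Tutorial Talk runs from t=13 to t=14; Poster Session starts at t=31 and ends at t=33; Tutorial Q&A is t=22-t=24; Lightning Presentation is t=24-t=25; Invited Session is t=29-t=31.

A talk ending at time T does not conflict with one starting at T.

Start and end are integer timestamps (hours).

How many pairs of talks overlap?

Two intervals overlap when each starts before the other ends.
Sorted by start: Invited Q&A, Demo Session, Lightning Chat, Tutorial Talk, Tutorial Q&A, Lightning Presentation, Invited Session, Poster Session.
Demo Session starts exactly when Invited Q&A ends (back-to-back, no overlap), so Invited Q&A has no further overlaps.
Lightning Chat starts after Demo Session ends, so Demo Session has no further overlaps.
Tutorial Talk starts after Lightning Chat ends, so Lightning Chat has no further overlaps.
Tutorial Q&A starts after Tutorial Talk ends, so Tutorial Talk has no further overlaps.
Lightning Presentation starts exactly when Tutorial Q&A ends (back-to-back, no overlap), so Tutorial Q&A has no further overlaps.
Invited Session starts after Lightning Presentation ends, so Lightning Presentation has no further overlaps.
Poster Session starts exactly when Invited Session ends (back-to-back, no overlap).
No pair overlaps.

0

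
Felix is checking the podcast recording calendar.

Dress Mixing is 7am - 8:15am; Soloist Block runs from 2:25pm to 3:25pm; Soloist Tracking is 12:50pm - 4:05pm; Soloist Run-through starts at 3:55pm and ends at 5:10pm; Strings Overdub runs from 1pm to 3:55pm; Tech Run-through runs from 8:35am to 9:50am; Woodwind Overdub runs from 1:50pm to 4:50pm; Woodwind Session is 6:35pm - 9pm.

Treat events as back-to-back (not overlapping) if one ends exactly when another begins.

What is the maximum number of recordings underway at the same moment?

4

Sweep the timeline, counting +1 at each start and −1 at each end (ends before starts at a tie):
7am start Dress Mixing → 1
8:15am end Dress Mixing → 0
8:35am start Tech Run-through → 1
9:50am end Tech Run-through → 0
12:50pm start Soloist Tracking → 1
1pm start Strings Overdub → 2
1:50pm start Woodwind Overdub → 3
2:25pm start Soloist Block → 4
3:25pm end Soloist Block → 3
3:55pm end Strings Overdub → 2
3:55pm start Soloist Run-through → 3
4:05pm end Soloist Tracking → 2
4:50pm end Woodwind Overdub → 1
5:10pm end Soloist Run-through → 0
6:35pm start Woodwind Session → 1
9pm end Woodwind Session → 0
Peak is 4, at 2:25pm (Soloist Block, Soloist Tracking, Strings Overdub, Woodwind Overdub).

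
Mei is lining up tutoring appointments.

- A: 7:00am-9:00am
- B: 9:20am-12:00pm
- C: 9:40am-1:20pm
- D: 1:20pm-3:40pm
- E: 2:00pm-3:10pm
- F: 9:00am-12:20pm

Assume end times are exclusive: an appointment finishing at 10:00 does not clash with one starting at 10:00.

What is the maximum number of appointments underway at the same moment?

3

Sweep the timeline, counting +1 at each start and −1 at each end (ends before starts at a tie):
7:00am start A → 1
9:00am end A → 0
9:00am start F → 1
9:20am start B → 2
9:40am start C → 3
12:00pm end B → 2
12:20pm end F → 1
1:20pm end C → 0
1:20pm start D → 1
2:00pm start E → 2
3:10pm end E → 1
3:40pm end D → 0
Peak is 3, at 9:40am (B, C, F).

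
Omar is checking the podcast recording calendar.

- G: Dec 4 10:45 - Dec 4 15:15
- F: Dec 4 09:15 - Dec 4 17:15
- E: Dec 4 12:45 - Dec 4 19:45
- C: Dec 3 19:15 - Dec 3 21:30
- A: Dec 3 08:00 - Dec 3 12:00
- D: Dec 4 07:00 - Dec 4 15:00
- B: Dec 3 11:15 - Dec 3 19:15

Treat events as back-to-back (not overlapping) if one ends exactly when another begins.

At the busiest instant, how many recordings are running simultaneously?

4

Walk through starts and ends in time order (an end at T is processed before a start at T):
Dec 3 08:00 start A → 1
Dec 3 11:15 start B → 2
Dec 3 12:00 end A → 1
Dec 3 19:15 end B → 0
Dec 3 19:15 start C → 1
Dec 3 21:30 end C → 0
Dec 4 07:00 start D → 1
Dec 4 09:15 start F → 2
Dec 4 10:45 start G → 3
Dec 4 12:45 start E → 4
Dec 4 15:00 end D → 3
Dec 4 15:15 end G → 2
Dec 4 17:15 end F → 1
Dec 4 19:45 end E → 0
Peak is 4, at Dec 4 12:45 (D, E, F, G).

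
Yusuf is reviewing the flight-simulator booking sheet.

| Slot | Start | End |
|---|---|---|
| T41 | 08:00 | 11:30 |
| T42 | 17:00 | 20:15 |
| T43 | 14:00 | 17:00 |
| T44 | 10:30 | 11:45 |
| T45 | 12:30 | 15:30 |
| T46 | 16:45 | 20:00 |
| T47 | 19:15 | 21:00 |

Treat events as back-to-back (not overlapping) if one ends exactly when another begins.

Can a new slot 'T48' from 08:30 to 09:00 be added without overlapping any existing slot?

No — it overlaps T41

T41: starts 08:00 before T48 ends 09:00, and ends 11:30 after T48 starts 08:30 → overlap.
T44: starts 10:30 at or after T48 ends 09:00 → clear.
T45: starts 12:30 at or after T48 ends 09:00 → clear.
T43: starts 14:00 at or after T48 ends 09:00 → clear.
T46: starts 16:45 at or after T48 ends 09:00 → clear.
T42: starts 17:00 at or after T48 ends 09:00 → clear.
T47: starts 19:15 at or after T48 ends 09:00 → clear.
T48 overlaps T41.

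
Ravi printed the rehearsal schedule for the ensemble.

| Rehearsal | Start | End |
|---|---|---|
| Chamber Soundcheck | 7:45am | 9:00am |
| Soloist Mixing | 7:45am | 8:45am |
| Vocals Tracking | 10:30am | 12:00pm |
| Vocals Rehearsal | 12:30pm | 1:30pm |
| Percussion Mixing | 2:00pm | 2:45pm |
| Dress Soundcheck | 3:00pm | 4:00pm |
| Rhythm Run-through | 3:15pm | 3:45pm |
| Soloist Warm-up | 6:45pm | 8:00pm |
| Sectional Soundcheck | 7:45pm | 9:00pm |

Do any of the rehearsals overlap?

Yes

Sorted by start: Chamber Soundcheck, Soloist Mixing, Vocals Tracking, Vocals Rehearsal, Percussion Mixing, Dress Soundcheck, Rhythm Run-through, Soloist Warm-up, Sectional Soundcheck.
Soloist Mixing starts before Chamber Soundcheck ends → Chamber Soundcheck and Soloist Mixing overlap.
That's a conflict, so the schedule is not conflict-free.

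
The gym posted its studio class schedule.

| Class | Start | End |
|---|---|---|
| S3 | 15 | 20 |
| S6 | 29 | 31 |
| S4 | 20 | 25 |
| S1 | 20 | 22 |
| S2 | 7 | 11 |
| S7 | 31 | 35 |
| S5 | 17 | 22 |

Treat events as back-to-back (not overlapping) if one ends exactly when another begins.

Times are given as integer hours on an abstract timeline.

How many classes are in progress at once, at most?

Walk through starts and ends in time order (an end at T is processed before a start at T):
7 start S2 → 1
11 end S2 → 0
15 start S3 → 1
17 start S5 → 2
20 end S3 → 1
20 start S1 → 2
20 start S4 → 3
22 end S1 → 2
22 end S5 → 1
25 end S4 → 0
29 start S6 → 1
31 end S6 → 0
31 start S7 → 1
35 end S7 → 0
Peak is 3, at 20 (S1, S4, S5).

3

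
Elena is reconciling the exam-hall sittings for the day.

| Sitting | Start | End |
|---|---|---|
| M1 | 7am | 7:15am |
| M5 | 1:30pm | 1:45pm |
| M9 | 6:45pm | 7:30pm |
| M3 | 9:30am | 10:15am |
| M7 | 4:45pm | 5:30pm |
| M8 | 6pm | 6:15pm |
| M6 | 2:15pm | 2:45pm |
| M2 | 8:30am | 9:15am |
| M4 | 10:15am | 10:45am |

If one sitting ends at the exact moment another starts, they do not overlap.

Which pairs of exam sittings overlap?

Sorted by start: M1, M2, M3, M4, M5, M6, M7, M8, M9.
M2 starts after M1 ends, so M1 has no further overlaps.
M3 starts after M2 ends, so M2 has no further overlaps.
M4 starts exactly when M3 ends (back-to-back, no overlap), so M3 has no further overlaps.
M5 starts after M4 ends, so M4 has no further overlaps.
M6 starts after M5 ends, so M5 has no further overlaps.
M7 starts after M6 ends, so M6 has no further overlaps.
M8 starts after M7 ends, so M7 has no further overlaps.
M9 starts after M8 ends.

none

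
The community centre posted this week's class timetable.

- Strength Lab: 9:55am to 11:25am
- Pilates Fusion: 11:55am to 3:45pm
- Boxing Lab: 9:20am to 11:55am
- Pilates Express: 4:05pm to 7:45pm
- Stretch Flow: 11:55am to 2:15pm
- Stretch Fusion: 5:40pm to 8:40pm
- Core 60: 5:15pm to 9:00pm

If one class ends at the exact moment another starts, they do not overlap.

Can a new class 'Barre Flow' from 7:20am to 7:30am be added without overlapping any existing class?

Boxing Lab: starts 9:20am at or after Barre Flow ends 7:30am → clear.
Strength Lab: starts 9:55am at or after Barre Flow ends 7:30am → clear.
Pilates Fusion: starts 11:55am at or after Barre Flow ends 7:30am → clear.
Stretch Flow: starts 11:55am at or after Barre Flow ends 7:30am → clear.
Pilates Express: starts 4:05pm at or after Barre Flow ends 7:30am → clear.
Core 60: starts 5:15pm at or after Barre Flow ends 7:30am → clear.
Stretch Fusion: starts 5:40pm at or after Barre Flow ends 7:30am → clear.

Yes — the slot is free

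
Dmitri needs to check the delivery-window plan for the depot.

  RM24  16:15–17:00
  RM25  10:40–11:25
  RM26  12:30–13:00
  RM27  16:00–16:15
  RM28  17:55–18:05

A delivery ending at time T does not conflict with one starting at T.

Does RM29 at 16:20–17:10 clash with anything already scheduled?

Yes — it overlaps RM24

RM25: ends 11:25 at or before RM29 starts 16:20 → clear.
RM26: ends 13:00 at or before RM29 starts 16:20 → clear.
RM27: ends 16:15 at or before RM29 starts 16:20 → clear.
RM24: starts 16:15 before RM29 ends 17:10, and ends 17:00 after RM29 starts 16:20 → overlap.
RM28: starts 17:55 at or after RM29 ends 17:10 → clear.
RM29 overlaps RM24.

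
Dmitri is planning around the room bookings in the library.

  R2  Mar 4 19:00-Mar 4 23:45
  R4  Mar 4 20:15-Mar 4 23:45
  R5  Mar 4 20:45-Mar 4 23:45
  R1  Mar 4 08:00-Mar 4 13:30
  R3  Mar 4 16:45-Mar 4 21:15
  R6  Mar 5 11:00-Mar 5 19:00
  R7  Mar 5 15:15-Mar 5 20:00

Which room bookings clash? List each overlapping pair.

R2 & R3, R2 & R4, R2 & R5, R3 & R4, R3 & R5, R4 & R5, R6 & R7

Sorted by start: R1, R3, R2, R4, R5, R6, R7.
R3 starts after R1 ends, so R1 has no further overlaps.
R2 starts before R3 ends → R3 and R2 overlap.
R4 starts before R3 ends → R3 and R4 overlap.
R5 starts before R3 ends → R3 and R5 overlap.
R6 starts after R3 ends, so R3 has no further overlaps.
R4 starts before R2 ends → R2 and R4 overlap.
R5 starts before R2 ends → R2 and R5 overlap.
R6 starts after R2 ends, so R2 has no further overlaps.
R5 starts before R4 ends → R4 and R5 overlap.
R6 starts after R4 ends, so R4 has no further overlaps.
R6 starts after R5 ends, so R5 has no further overlaps.
R7 starts before R6 ends → R6 and R7 overlap.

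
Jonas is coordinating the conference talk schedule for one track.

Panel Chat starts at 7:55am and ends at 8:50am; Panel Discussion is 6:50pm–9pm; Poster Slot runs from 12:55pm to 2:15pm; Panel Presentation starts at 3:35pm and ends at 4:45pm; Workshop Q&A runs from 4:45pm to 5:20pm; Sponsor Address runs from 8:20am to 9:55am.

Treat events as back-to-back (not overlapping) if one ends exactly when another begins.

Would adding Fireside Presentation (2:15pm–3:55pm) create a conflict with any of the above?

Panel Chat: ends 8:50am at or before Fireside Presentation starts 2:15pm → clear.
Sponsor Address: ends 9:55am at or before Fireside Presentation starts 2:15pm → clear.
Poster Slot: ends 2:15pm at or before Fireside Presentation starts 2:15pm → clear.
Panel Presentation: starts 3:35pm before Fireside Presentation ends 3:55pm, and ends 4:45pm after Fireside Presentation starts 2:15pm → overlap.
Workshop Q&A: starts 4:45pm at or after Fireside Presentation ends 3:55pm → clear.
Panel Discussion: starts 6:50pm at or after Fireside Presentation ends 3:55pm → clear.
Fireside Presentation overlaps Panel Presentation.

Yes — it overlaps Panel Presentation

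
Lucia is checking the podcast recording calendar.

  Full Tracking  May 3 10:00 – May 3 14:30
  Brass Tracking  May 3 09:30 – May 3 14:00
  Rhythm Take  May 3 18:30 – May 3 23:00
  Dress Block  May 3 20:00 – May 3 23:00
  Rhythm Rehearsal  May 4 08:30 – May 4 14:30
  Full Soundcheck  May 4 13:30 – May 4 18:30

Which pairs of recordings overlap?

Brass Tracking & Full Tracking, Dress Block & Rhythm Take, Full Soundcheck & Rhythm Rehearsal

Sorted by start: Brass Tracking, Full Tracking, Rhythm Take, Dress Block, Rhythm Rehearsal, Full Soundcheck.
Full Tracking starts before Brass Tracking ends → Brass Tracking and Full Tracking overlap.
Rhythm Take starts after Brass Tracking ends; Brass Tracking is clear from here.
Rhythm Take starts after Full Tracking ends; Full Tracking is clear from here.
Dress Block starts before Rhythm Take ends → Rhythm Take and Dress Block overlap.
Rhythm Rehearsal starts after Rhythm Take ends; Rhythm Take is clear from here.
Rhythm Rehearsal starts after Dress Block ends; Dress Block is clear from here.
Full Soundcheck starts before Rhythm Rehearsal ends → Rhythm Rehearsal and Full Soundcheck overlap.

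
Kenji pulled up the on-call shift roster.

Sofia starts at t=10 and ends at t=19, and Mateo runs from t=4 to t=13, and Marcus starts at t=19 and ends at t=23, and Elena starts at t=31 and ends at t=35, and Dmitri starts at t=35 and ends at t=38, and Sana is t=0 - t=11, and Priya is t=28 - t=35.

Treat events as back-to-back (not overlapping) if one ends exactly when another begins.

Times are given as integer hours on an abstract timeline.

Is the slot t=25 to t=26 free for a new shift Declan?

Sana: ends t=11 at or before Declan starts t=25 → clear.
Mateo: ends t=13 at or before Declan starts t=25 → clear.
Sofia: ends t=19 at or before Declan starts t=25 → clear.
Marcus: ends t=23 at or before Declan starts t=25 → clear.
Priya: starts t=28 at or after Declan ends t=26 → clear.
Elena: starts t=31 at or after Declan ends t=26 → clear.
Dmitri: starts t=35 at or after Declan ends t=26 → clear.

Yes — the slot is free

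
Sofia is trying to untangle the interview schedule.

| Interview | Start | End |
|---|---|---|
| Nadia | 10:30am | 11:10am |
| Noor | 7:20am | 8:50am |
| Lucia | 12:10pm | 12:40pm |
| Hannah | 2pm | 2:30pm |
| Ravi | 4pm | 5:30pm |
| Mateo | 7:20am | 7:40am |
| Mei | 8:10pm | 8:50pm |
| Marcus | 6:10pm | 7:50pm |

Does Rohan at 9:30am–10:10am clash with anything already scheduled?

No — it doesn't clash with anything

Mateo: ends 7:40am at or before Rohan starts 9:30am → clear.
Noor: ends 8:50am at or before Rohan starts 9:30am → clear.
Nadia: starts 10:30am at or after Rohan ends 10:10am → clear.
Lucia: starts 12:10pm at or after Rohan ends 10:10am → clear.
Hannah: starts 2pm at or after Rohan ends 10:10am → clear.
Ravi: starts 4pm at or after Rohan ends 10:10am → clear.
Marcus: starts 6:10pm at or after Rohan ends 10:10am → clear.
Mei: starts 8:10pm at or after Rohan ends 10:10am → clear.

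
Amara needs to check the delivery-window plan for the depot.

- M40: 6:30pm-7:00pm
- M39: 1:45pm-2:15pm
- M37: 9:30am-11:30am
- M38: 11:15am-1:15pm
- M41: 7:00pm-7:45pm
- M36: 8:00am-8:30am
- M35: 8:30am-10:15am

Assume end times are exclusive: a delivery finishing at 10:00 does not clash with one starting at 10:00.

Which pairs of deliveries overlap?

Two intervals overlap when each starts before the other ends.
Sorted by start: M36, M35, M37, M38, M39, M40, M41.
M35 starts exactly when M36 ends (back-to-back, no overlap); M36 is clear from here.
M37 starts before M35 ends → M35 and M37 overlap.
M38 starts after M35 ends; M35 is clear from here.
M38 starts before M37 ends → M37 and M38 overlap.
M39 starts after M37 ends; M37 is clear from here.
M39 starts after M38 ends; M38 is clear from here.
M40 starts after M39 ends; M39 is clear from here.
M41 starts exactly when M40 ends (back-to-back, no overlap).

M35 & M37, M37 & M38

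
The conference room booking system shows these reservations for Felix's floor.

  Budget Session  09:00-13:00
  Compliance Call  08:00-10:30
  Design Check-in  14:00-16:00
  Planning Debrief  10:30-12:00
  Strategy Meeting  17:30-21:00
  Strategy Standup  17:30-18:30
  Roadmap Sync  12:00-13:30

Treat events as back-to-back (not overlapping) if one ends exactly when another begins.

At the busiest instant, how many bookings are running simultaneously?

2

Sort all start/end points and keep a running count:
08:00 start Compliance Call → 1
09:00 start Budget Session → 2
10:30 end Compliance Call → 1
10:30 start Planning Debrief → 2
12:00 end Planning Debrief → 1
12:00 start Roadmap Sync → 2
13:00 end Budget Session → 1
13:30 end Roadmap Sync → 0
14:00 start Design Check-in → 1
16:00 end Design Check-in → 0
17:30 start Strategy Meeting → 1
17:30 start Strategy Standup → 2
18:30 end Strategy Standup → 1
21:00 end Strategy Meeting → 0
Peak is 2, at 09:00 (Budget Session, Compliance Call).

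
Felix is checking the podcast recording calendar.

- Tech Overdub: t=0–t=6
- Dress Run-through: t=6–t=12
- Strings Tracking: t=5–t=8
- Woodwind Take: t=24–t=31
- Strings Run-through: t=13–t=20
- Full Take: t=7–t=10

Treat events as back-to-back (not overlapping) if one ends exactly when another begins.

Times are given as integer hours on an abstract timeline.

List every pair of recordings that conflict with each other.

Two intervals overlap when each starts before the other ends.
Sorted by start: Tech Overdub, Strings Tracking, Dress Run-through, Full Take, Strings Run-through, Woodwind Take.
Strings Tracking starts before Tech Overdub ends → Tech Overdub and Strings Tracking overlap.
Dress Run-through starts exactly when Tech Overdub ends (back-to-back, no overlap), so nothing later overlaps Tech Overdub either.
Dress Run-through starts before Strings Tracking ends → Strings Tracking and Dress Run-through overlap.
Full Take starts before Strings Tracking ends → Strings Tracking and Full Take overlap.
Strings Run-through starts after Strings Tracking ends, so nothing later overlaps Strings Tracking either.
Full Take starts before Dress Run-through ends → Dress Run-through and Full Take overlap.
Strings Run-through starts after Dress Run-through ends, so nothing later overlaps Dress Run-through either.
Strings Run-through starts after Full Take ends, so nothing later overlaps Full Take either.
Woodwind Take starts after Strings Run-through ends.

Dress Run-through & Full Take, Dress Run-through & Strings Tracking, Full Take & Strings Tracking, Strings Tracking & Tech Overdub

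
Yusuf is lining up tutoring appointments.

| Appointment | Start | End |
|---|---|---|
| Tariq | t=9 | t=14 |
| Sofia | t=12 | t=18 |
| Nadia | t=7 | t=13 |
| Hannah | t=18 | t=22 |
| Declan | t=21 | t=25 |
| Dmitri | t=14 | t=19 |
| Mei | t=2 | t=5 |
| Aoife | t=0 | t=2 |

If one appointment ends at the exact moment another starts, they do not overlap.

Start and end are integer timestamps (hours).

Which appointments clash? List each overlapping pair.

Declan & Hannah, Dmitri & Hannah, Dmitri & Sofia, Nadia & Sofia, Nadia & Tariq, Sofia & Tariq

Sorted by start: Aoife, Mei, Nadia, Tariq, Sofia, Dmitri, Hannah, Declan.
Mei starts exactly when Aoife ends (back-to-back, no overlap); Aoife is clear from here.
Nadia starts after Mei ends; Mei is clear from here.
Tariq starts before Nadia ends → Nadia and Tariq overlap.
Sofia starts before Nadia ends → Nadia and Sofia overlap.
Dmitri starts after Nadia ends; Nadia is clear from here.
Sofia starts before Tariq ends → Tariq and Sofia overlap.
Dmitri starts exactly when Tariq ends (back-to-back, no overlap); Tariq is clear from here.
Dmitri starts before Sofia ends → Sofia and Dmitri overlap.
Hannah starts exactly when Sofia ends (back-to-back, no overlap); Sofia is clear from here.
Hannah starts before Dmitri ends → Dmitri and Hannah overlap.
Declan starts after Dmitri ends.
Declan starts before Hannah ends → Hannah and Declan overlap.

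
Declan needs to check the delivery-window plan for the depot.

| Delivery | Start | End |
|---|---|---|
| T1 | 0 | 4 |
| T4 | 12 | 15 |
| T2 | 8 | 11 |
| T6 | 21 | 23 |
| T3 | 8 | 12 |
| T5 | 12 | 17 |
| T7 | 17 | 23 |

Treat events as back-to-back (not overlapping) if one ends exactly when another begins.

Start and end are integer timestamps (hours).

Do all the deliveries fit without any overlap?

Sorted by start: T1, T2, T3, T4, T5, T7, T6.
T2 starts after T1 ends, so nothing later overlaps T1 either.
T3 starts before T2 ends → T2 and T3 overlap.
That's a conflict, so the schedule is not conflict-free.

No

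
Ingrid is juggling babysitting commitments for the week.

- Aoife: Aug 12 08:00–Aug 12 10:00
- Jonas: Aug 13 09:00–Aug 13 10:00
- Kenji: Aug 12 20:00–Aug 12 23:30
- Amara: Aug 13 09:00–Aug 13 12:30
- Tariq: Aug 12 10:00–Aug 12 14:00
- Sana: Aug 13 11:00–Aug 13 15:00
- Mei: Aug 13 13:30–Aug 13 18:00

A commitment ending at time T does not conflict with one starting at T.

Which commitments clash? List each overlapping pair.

Amara & Jonas, Amara & Sana, Mei & Sana

Two intervals overlap when each starts before the other ends.
Sorted by start: Aoife, Tariq, Kenji, Jonas, Amara, Sana, Mei.
Tariq starts exactly when Aoife ends (back-to-back, no overlap), so Aoife has no further overlaps.
Kenji starts after Tariq ends, so Tariq has no further overlaps.
Jonas starts after Kenji ends, so Kenji has no further overlaps.
Amara starts before Jonas ends → Jonas and Amara overlap.
Sana starts after Jonas ends, so Jonas has no further overlaps.
Sana starts before Amara ends → Amara and Sana overlap.
Mei starts after Amara ends.
Mei starts before Sana ends → Sana and Mei overlap.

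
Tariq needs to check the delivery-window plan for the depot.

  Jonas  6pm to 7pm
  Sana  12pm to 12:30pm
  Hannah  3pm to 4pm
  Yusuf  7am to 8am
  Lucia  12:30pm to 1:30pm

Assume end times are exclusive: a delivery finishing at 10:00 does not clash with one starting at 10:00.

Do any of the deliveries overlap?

Check each pair: they overlap iff neither finishes before the other starts.
Sorted by start: Yusuf, Sana, Lucia, Hannah, Jonas.
Sana starts after Yusuf ends; Yusuf is clear from here.
Lucia starts exactly when Sana ends (back-to-back, no overlap); Sana is clear from here.
Hannah starts after Lucia ends; Lucia is clear from here.
Jonas starts after Hannah ends.
Every pair is clear; the schedule has no overlaps.

No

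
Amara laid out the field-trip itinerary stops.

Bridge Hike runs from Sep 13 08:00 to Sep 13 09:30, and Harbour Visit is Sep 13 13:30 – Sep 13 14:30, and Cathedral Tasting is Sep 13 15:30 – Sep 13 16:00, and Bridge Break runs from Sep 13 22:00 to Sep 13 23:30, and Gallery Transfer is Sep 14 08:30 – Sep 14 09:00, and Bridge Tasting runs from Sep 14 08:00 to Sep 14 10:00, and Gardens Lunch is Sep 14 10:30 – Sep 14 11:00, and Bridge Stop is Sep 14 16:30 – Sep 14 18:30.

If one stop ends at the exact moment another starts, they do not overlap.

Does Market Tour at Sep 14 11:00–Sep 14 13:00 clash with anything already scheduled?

No — it doesn't clash with anything

Bridge Hike: ends Sep 13 09:30 at or before Market Tour starts Sep 14 11:00 → clear.
Harbour Visit: ends Sep 13 14:30 at or before Market Tour starts Sep 14 11:00 → clear.
Cathedral Tasting: ends Sep 13 16:00 at or before Market Tour starts Sep 14 11:00 → clear.
Bridge Break: ends Sep 13 23:30 at or before Market Tour starts Sep 14 11:00 → clear.
Bridge Tasting: ends Sep 14 10:00 at or before Market Tour starts Sep 14 11:00 → clear.
Gallery Transfer: ends Sep 14 09:00 at or before Market Tour starts Sep 14 11:00 → clear.
Gardens Lunch: ends Sep 14 11:00 at or before Market Tour starts Sep 14 11:00 → clear.
Bridge Stop: starts Sep 14 16:30 at or after Market Tour ends Sep 14 13:00 → clear.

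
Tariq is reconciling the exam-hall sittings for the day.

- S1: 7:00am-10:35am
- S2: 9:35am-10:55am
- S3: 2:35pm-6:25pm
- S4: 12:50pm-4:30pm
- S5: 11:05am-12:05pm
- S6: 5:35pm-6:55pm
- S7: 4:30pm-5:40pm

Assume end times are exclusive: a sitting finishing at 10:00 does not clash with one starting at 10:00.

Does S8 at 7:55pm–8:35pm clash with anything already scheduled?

S1: ends 10:35am at or before S8 starts 7:55pm → clear.
S2: ends 10:55am at or before S8 starts 7:55pm → clear.
S5: ends 12:05pm at or before S8 starts 7:55pm → clear.
S4: ends 4:30pm at or before S8 starts 7:55pm → clear.
S3: ends 6:25pm at or before S8 starts 7:55pm → clear.
S7: ends 5:40pm at or before S8 starts 7:55pm → clear.
S6: ends 6:55pm at or before S8 starts 7:55pm → clear.

No — it doesn't clash with anything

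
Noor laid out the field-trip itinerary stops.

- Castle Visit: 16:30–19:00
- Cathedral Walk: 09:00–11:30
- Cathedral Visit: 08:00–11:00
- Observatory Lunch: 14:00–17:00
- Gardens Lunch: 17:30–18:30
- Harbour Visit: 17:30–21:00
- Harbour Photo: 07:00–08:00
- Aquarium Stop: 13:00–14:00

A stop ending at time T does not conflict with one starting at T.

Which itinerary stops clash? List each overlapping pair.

Castle Visit & Gardens Lunch, Castle Visit & Harbour Visit, Castle Visit & Observatory Lunch, Cathedral Visit & Cathedral Walk, Gardens Lunch & Harbour Visit

Sorted by start: Harbour Photo, Cathedral Visit, Cathedral Walk, Aquarium Stop, Observatory Lunch, Castle Visit, Harbour Visit, Gardens Lunch.
Cathedral Visit starts exactly when Harbour Photo ends (back-to-back, no overlap), so Harbour Photo has no further overlaps.
Cathedral Walk starts before Cathedral Visit ends → Cathedral Visit and Cathedral Walk overlap.
Aquarium Stop starts after Cathedral Visit ends, so Cathedral Visit has no further overlaps.
Aquarium Stop starts after Cathedral Walk ends, so Cathedral Walk has no further overlaps.
Observatory Lunch starts exactly when Aquarium Stop ends (back-to-back, no overlap), so Aquarium Stop has no further overlaps.
Castle Visit starts before Observatory Lunch ends → Observatory Lunch and Castle Visit overlap.
Harbour Visit starts after Observatory Lunch ends, so Observatory Lunch has no further overlaps.
Harbour Visit starts before Castle Visit ends → Castle Visit and Harbour Visit overlap.
Gardens Lunch starts before Castle Visit ends → Castle Visit and Gardens Lunch overlap.
Gardens Lunch starts before Harbour Visit ends → Harbour Visit and Gardens Lunch overlap.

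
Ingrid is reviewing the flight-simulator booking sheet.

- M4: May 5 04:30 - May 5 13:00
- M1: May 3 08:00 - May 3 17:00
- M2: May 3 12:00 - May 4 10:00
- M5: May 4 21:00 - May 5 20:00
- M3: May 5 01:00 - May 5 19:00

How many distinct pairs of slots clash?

Sorted by start: M1, M2, M5, M3, M4.
M2 starts before M1 ends → M1 and M2 overlap.
M5 starts after M1 ends, so M1 has no further overlaps.
M5 starts after M2 ends, so M2 has no further overlaps.
M3 starts before M5 ends → M5 and M3 overlap.
M4 starts before M5 ends → M5 and M4 overlap.
M4 starts before M3 ends → M3 and M4 overlap.
Overlapping pairs: M1 & M2, M3 & M4, M3 & M5, M4 & M5 — 4 in total.

4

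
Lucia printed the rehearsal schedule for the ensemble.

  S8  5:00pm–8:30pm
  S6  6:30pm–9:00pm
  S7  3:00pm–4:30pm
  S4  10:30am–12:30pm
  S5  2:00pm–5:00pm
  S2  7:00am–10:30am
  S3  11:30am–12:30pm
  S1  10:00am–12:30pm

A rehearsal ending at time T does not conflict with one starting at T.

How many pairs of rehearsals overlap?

6

Two intervals overlap when each starts before the other ends.
Sorted by start: S2, S1, S4, S3, S5, S7, S8, S6.
S1 starts before S2 ends → S2 and S1 overlap.
S4 starts exactly when S2 ends (back-to-back, no overlap) — done with S2.
S4 starts before S1 ends → S1 and S4 overlap.
S3 starts before S1 ends → S1 and S3 overlap.
S5 starts after S1 ends — done with S1.
S3 starts before S4 ends → S4 and S3 overlap.
S5 starts after S4 ends — done with S4.
S5 starts after S3 ends — done with S3.
S7 starts before S5 ends → S5 and S7 overlap.
S8 starts exactly when S5 ends (back-to-back, no overlap) — done with S5.
S8 starts after S7 ends — done with S7.
S6 starts before S8 ends → S8 and S6 overlap.
Overlapping pairs: S1 & S2, S1 & S3, S1 & S4, S3 & S4, S5 & S7, S6 & S8 — 6 in total.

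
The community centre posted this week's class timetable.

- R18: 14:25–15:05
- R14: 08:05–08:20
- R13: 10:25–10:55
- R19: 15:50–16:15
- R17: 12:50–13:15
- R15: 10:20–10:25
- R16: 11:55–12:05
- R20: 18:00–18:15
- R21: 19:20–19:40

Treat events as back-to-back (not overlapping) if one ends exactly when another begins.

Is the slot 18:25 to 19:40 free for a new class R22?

No — it overlaps R21

R14: ends 08:20 at or before R22 starts 18:25 → clear.
R15: ends 10:25 at or before R22 starts 18:25 → clear.
R13: ends 10:55 at or before R22 starts 18:25 → clear.
R16: ends 12:05 at or before R22 starts 18:25 → clear.
R17: ends 13:15 at or before R22 starts 18:25 → clear.
R18: ends 15:05 at or before R22 starts 18:25 → clear.
R19: ends 16:15 at or before R22 starts 18:25 → clear.
R20: ends 18:15 at or before R22 starts 18:25 → clear.
R21: starts 19:20 before R22 ends 19:40, and ends 19:40 after R22 starts 18:25 → overlap.
R22 overlaps R21.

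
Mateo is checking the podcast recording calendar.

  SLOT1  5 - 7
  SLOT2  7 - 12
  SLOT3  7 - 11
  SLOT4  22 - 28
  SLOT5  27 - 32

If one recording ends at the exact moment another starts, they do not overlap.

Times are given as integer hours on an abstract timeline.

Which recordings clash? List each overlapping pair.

SLOT2 & SLOT3, SLOT4 & SLOT5

Sorted by start: SLOT1, SLOT2, SLOT3, SLOT4, SLOT5.
SLOT2 starts exactly when SLOT1 ends (back-to-back, no overlap), so SLOT1 has no further overlaps.
SLOT3 starts before SLOT2 ends → SLOT2 and SLOT3 overlap.
SLOT4 starts after SLOT2 ends, so SLOT2 has no further overlaps.
SLOT4 starts after SLOT3 ends, so SLOT3 has no further overlaps.
SLOT5 starts before SLOT4 ends → SLOT4 and SLOT5 overlap.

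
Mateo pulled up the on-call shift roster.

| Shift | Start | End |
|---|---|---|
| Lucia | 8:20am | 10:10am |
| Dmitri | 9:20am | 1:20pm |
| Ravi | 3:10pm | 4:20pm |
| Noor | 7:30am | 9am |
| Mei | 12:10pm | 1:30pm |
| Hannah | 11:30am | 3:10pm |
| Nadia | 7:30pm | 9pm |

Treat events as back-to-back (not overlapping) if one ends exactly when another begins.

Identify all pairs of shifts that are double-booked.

Dmitri & Hannah, Dmitri & Lucia, Dmitri & Mei, Hannah & Mei, Lucia & Noor

Sorted by start: Noor, Lucia, Dmitri, Hannah, Mei, Ravi, Nadia.
Lucia starts before Noor ends → Noor and Lucia overlap.
Dmitri starts after Noor ends, so nothing later overlaps Noor either.
Dmitri starts before Lucia ends → Lucia and Dmitri overlap.
Hannah starts after Lucia ends, so nothing later overlaps Lucia either.
Hannah starts before Dmitri ends → Dmitri and Hannah overlap.
Mei starts before Dmitri ends → Dmitri and Mei overlap.
Ravi starts after Dmitri ends, so nothing later overlaps Dmitri either.
Mei starts before Hannah ends → Hannah and Mei overlap.
Ravi starts exactly when Hannah ends (back-to-back, no overlap), so nothing later overlaps Hannah either.
Ravi starts after Mei ends, so nothing later overlaps Mei either.
Nadia starts after Ravi ends.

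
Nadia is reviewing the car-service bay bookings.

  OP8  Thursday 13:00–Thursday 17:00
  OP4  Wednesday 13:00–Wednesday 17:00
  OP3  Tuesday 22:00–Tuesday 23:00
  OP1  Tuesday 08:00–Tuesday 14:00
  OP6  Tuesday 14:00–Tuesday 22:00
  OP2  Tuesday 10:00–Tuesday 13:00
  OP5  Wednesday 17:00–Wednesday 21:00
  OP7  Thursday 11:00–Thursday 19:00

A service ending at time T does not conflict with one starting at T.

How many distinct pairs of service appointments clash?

Sorted by start: OP1, OP2, OP6, OP3, OP4, OP5, OP7, OP8.
OP2 starts before OP1 ends → OP1 and OP2 overlap.
OP6 starts exactly when OP1 ends (back-to-back, no overlap), so OP1 has no further overlaps.
OP6 starts after OP2 ends, so OP2 has no further overlaps.
OP3 starts exactly when OP6 ends (back-to-back, no overlap), so OP6 has no further overlaps.
OP4 starts after OP3 ends, so OP3 has no further overlaps.
OP5 starts exactly when OP4 ends (back-to-back, no overlap), so OP4 has no further overlaps.
OP7 starts after OP5 ends, so OP5 has no further overlaps.
OP8 starts before OP7 ends → OP7 and OP8 overlap.
Overlapping pairs: OP1 & OP2, OP7 & OP8 — 2 in total.

2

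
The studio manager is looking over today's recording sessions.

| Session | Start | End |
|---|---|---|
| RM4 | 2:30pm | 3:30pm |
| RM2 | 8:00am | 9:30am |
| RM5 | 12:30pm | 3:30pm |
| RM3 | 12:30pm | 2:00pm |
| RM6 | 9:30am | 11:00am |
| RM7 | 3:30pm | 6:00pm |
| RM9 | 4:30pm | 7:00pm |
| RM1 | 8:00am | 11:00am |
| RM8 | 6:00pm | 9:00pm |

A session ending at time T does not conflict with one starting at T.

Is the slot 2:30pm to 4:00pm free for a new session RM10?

No — it overlaps RM4, RM5, RM7

RM1: ends 11:00am at or before RM10 starts 2:30pm → clear.
RM2: ends 9:30am at or before RM10 starts 2:30pm → clear.
RM6: ends 11:00am at or before RM10 starts 2:30pm → clear.
RM3: ends 2:00pm at or before RM10 starts 2:30pm → clear.
RM5: starts 12:30pm before RM10 ends 4:00pm, and ends 3:30pm after RM10 starts 2:30pm → overlap.
RM4: starts 2:30pm before RM10 ends 4:00pm, and ends 3:30pm after RM10 starts 2:30pm → overlap.
RM7: starts 3:30pm before RM10 ends 4:00pm, and ends 6:00pm after RM10 starts 2:30pm → overlap.
RM9: starts 4:30pm at or after RM10 ends 4:00pm → clear.
RM8: starts 6:00pm at or after RM10 ends 4:00pm → clear.
RM10 overlaps RM4, RM5, RM7.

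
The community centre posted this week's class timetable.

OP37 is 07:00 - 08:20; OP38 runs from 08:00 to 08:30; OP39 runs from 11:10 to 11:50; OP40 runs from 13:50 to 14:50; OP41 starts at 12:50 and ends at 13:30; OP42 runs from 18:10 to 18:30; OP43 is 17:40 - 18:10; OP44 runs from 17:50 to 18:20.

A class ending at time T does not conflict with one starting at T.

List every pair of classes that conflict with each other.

OP37 & OP38, OP42 & OP44, OP43 & OP44

Sorted by start: OP37, OP38, OP39, OP41, OP40, OP43, OP44, OP42.
OP38 starts before OP37 ends → OP37 and OP38 overlap.
OP39 starts after OP37 ends, so nothing later overlaps OP37 either.
OP39 starts after OP38 ends, so nothing later overlaps OP38 either.
OP41 starts after OP39 ends, so nothing later overlaps OP39 either.
OP40 starts after OP41 ends, so nothing later overlaps OP41 either.
OP43 starts after OP40 ends, so nothing later overlaps OP40 either.
OP44 starts before OP43 ends → OP43 and OP44 overlap.
OP42 starts exactly when OP43 ends (back-to-back, no overlap).
OP42 starts before OP44 ends → OP44 and OP42 overlap.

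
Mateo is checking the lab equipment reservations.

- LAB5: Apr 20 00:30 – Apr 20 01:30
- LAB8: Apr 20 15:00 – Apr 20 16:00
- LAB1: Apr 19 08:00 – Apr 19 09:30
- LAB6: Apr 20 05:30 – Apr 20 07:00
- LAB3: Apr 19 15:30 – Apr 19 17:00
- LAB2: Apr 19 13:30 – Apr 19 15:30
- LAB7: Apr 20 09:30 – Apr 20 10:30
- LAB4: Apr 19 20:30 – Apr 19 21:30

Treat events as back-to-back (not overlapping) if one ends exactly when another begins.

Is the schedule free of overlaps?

Sorted by start: LAB1, LAB2, LAB3, LAB4, LAB5, LAB6, LAB7, LAB8.
LAB2 starts after LAB1 ends, so nothing later overlaps LAB1 either.
LAB3 starts exactly when LAB2 ends (back-to-back, no overlap), so nothing later overlaps LAB2 either.
LAB4 starts after LAB3 ends, so nothing later overlaps LAB3 either.
LAB5 starts after LAB4 ends, so nothing later overlaps LAB4 either.
LAB6 starts after LAB5 ends, so nothing later overlaps LAB5 either.
LAB7 starts after LAB6 ends, so nothing later overlaps LAB6 either.
LAB8 starts after LAB7 ends.
Every pair is clear; the schedule has no overlaps.

Yes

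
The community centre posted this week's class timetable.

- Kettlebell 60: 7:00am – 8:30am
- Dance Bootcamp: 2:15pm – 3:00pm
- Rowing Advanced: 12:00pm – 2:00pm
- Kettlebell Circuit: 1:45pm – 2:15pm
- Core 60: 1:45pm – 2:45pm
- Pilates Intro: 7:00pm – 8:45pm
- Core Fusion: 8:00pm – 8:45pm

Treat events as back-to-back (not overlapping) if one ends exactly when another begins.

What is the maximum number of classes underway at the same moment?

3

Sort all start/end points and keep a running count:
7:00am start Kettlebell 60 → 1
8:30am end Kettlebell 60 → 0
12:00pm start Rowing Advanced → 1
1:45pm start Core 60 → 2
1:45pm start Kettlebell Circuit → 3
2:00pm end Rowing Advanced → 2
2:15pm end Kettlebell Circuit → 1
2:15pm start Dance Bootcamp → 2
2:45pm end Core 60 → 1
3:00pm end Dance Bootcamp → 0
7:00pm start Pilates Intro → 1
8:00pm start Core Fusion → 2
8:45pm end Core Fusion → 1
8:45pm end Pilates Intro → 0
Peak is 3, at 1:45pm (Core 60, Kettlebell Circuit, Rowing Advanced).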